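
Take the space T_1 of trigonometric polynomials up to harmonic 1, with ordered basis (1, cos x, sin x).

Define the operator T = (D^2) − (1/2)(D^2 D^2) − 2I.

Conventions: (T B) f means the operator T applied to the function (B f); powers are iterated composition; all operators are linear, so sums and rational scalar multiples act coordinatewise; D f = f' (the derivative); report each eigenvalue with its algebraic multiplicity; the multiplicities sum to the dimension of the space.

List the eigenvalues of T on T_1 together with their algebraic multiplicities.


λ = -7/2 (multiplicity 2), λ = -2 (multiplicity 1)

image of 1: -2
image of cos x: -(7/2)cos x
image of sin x: -(7/2)sin x
the matrix is diagonal; its diagonal is (-2, -7/2, -7/2)
for a triangular matrix the eigenvalues are the diagonal entries, with algebraic multiplicity their repetition count


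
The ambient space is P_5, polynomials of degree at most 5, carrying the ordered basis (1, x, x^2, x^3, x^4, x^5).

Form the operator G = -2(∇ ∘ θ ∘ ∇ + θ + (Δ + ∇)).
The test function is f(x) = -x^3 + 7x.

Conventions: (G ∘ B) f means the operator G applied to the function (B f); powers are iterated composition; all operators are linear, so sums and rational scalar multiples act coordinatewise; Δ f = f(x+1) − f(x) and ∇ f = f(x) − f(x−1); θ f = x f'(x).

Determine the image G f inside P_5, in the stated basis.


∇ f = -3x^2 + 3x + 6
θ ∇ f = -6x^2 + 3x
∇ θ ∇ f = -12x + 9
θ f = -3x^3 + 7x
Δ f = -3x^2 - 3x + 6
∇ f = -3x^2 + 3x + 6
(Δ + ∇) f = -6x^2 + 12
(∇ ∘ θ ∘ ∇ + θ + (Δ + ∇)) f = -3x^3 - 6x^2 - 5x + 21
(-2(∇ ∘ θ ∘ ∇ + θ + (Δ + ∇))) f = 6x^3 + 12x^2 + 10x - 42

the result is g(x) = 6x^3 + 12x^2 + 10x - 42


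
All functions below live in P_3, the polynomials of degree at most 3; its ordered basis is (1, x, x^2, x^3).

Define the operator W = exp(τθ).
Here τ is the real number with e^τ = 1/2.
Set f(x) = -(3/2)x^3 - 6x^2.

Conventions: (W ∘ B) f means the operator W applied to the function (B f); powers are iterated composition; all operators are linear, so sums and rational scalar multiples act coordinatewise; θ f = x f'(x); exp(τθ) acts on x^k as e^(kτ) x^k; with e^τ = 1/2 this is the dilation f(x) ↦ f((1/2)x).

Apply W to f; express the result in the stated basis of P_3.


the result is g(x) = -(3/16)x^3 - (3/2)x^2

exp(τθ) x^k = e^(kτ) x^k; with e^τ = 1/2 this sends x^k to (1/2)^k x^k
x^2 ↦ 1/4 x^2
x^3 ↦ 1/8 x^3
applying this coordinatewise to f: exp(τθ) f = -(3/16)x^3 - (3/2)x^2


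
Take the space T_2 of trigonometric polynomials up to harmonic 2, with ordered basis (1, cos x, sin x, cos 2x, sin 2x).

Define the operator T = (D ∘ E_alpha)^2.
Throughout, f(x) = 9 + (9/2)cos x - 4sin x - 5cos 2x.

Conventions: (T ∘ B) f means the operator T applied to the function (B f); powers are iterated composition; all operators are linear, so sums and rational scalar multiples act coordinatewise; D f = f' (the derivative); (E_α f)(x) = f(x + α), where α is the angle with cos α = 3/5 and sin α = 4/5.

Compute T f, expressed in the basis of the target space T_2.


g(x) = (51/10)cos x + (16/5)sin x - (2108/125)cos 2x + (1344/125)sin 2x

E_alpha f = 9 - (1/2)cos x - 6sin x + (7/5)cos 2x + (24/5)sin 2x
D E_alpha f = -6cos x + (1/2)sin x + (48/5)cos 2x - (14/5)sin 2x
E_alpha (D ∘ E_alpha) f = -(16/5)cos x + (51/10)sin x - (672/125)cos 2x - (1054/125)sin 2x
D E_alpha (D ∘ E_alpha) f = (51/10)cos x + (16/5)sin x - (2108/125)cos 2x + (1344/125)sin 2x


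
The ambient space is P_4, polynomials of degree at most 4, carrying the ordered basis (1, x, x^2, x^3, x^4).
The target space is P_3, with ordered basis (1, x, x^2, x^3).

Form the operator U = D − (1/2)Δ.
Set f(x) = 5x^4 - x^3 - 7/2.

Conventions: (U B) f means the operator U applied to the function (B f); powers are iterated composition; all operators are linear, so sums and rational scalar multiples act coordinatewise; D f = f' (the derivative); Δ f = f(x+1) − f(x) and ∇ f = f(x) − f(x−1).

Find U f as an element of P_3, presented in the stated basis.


D f = 20x^3 - 3x^2
Δ f = 20x^3 + 27x^2 + 17x + 4
(-(1/2)Δ) f = -10x^3 - (27/2)x^2 - (17/2)x - 2
(D − (1/2)Δ) f = 10x^3 - (33/2)x^2 - (17/2)x - 2

g(x) = 10x^3 - (33/2)x^2 - (17/2)x - 2


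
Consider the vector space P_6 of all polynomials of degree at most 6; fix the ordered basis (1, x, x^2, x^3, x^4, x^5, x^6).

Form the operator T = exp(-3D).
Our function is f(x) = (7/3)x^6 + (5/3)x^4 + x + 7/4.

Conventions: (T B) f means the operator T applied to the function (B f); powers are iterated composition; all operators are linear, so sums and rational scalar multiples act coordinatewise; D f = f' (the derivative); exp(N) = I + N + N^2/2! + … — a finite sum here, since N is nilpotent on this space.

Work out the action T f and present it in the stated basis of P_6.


the image equals g(x) = (7/3)x^6 - 42x^5 + (950/3)x^4 - 1280x^3 + 2925x^2 - 3581x + 7339/4

order-1 term: -42x^5 - 20x^3 - 3
order-2 term: 315x^4 + 90x^2
order-3 term: -1260x^3 - 180x
order-4 term: 2835x^2 + 135
order-5 term: -3402x
order-6 term: 1701
the series for exp(-3D) f terminates at order 6
exp(-3D) f = (7/3)x^6 - 42x^5 + (950/3)x^4 - 1280x^3 + 2925x^2 - 3581x + 7339/4


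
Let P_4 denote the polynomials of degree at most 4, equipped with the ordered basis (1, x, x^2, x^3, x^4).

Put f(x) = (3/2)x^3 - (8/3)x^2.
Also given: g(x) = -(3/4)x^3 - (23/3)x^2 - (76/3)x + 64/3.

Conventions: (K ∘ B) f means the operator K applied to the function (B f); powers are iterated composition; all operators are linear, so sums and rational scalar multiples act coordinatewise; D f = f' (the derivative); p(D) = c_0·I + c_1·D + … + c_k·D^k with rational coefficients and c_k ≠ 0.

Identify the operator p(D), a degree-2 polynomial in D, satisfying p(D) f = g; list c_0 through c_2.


c_0 = -1/2, c_1 = -2, c_2 = -4

D^0 f = (3/2)x^3 - (8/3)x^2
D^1 f = (9/2)x^2 - (16/3)x
D^2 f = 9x - 16/3
matching coefficients of g against c_0 f + c_1 Df + … from the top degree down determines the c_i
solution: c_0 = -1/2, c_1 = -2, c_2 = -4


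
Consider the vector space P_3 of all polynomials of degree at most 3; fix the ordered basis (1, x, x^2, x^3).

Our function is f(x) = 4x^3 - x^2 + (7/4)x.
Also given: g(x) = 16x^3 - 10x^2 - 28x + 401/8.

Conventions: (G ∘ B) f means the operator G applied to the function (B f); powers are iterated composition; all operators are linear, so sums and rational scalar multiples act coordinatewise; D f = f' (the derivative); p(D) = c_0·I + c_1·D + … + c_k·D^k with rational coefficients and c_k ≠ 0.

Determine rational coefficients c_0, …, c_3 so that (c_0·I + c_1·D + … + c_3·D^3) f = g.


p(D) = 4·I − (1/2)·D − (3/2)·D^2 + 2·D^3, i.e. c_0 = 4, c_1 = -1/2, c_2 = -3/2, c_3 = 2

D^0 f = 4x^3 - x^2 + (7/4)x
D^1 f = 12x^2 - 2x + 7/4
D^2 f = 24x - 2
D^3 f = 24
matching coefficients of g against c_0 f + c_1 Df + … from the top degree down determines the c_i
solution: c_0 = 4, c_1 = -1/2, c_2 = -3/2, c_3 = 2


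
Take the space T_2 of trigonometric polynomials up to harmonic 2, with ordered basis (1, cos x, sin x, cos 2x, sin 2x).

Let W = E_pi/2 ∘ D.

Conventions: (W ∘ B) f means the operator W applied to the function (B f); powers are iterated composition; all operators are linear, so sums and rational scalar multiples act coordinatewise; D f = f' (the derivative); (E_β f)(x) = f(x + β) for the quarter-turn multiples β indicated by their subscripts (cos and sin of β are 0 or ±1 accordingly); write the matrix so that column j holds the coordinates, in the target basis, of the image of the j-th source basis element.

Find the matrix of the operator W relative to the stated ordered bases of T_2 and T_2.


image of 1: 0
image of cos x: -cos x
image of sin x: -sin x
image of cos 2x: 2sin 2x
image of sin 2x: -2cos 2x
each image's coordinates form column j of the matrix

the matrix is [[0, 0, 0, 0, 0]; [0, -1, 0, 0, 0]; [0, 0, -1, 0, 0]; [0, 0, 0, 0, -2]; [0, 0, 0, 2, 0]] (rows listed top to bottom)


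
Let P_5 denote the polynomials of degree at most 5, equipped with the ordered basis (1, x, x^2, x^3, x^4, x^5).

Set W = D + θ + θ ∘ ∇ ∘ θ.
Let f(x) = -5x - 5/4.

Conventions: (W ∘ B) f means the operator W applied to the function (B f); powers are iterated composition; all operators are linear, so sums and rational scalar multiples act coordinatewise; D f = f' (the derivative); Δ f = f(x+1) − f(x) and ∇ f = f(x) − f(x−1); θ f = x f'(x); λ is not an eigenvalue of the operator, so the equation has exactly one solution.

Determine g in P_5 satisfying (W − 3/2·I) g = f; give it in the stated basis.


write g with unknown coordinates in the stated basis and equate coefficients in (W − 3/2·I) g = f
solving from the highest basis element down gives g = 10x + 15/2
check: W g = 10x + 10
so W g − 3/2·g = -5x - 5/4 = f ✓

the image equals g(x) = 10x + 15/2


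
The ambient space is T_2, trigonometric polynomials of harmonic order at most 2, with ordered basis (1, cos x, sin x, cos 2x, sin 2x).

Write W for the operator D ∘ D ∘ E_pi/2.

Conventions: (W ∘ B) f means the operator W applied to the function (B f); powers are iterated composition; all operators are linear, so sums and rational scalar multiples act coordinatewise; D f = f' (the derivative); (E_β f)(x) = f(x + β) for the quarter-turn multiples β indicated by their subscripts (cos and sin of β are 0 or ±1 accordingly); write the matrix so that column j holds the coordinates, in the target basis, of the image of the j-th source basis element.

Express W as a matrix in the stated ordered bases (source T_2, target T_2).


image of 1: 0
image of cos x: sin x
image of sin x: -cos x
image of cos 2x: 4cos 2x
image of sin 2x: 4sin 2x
each image's coordinates form column j of the matrix

the matrix is [[0, 0, 0, 0, 0]; [0, 0, -1, 0, 0]; [0, 1, 0, 0, 0]; [0, 0, 0, 4, 0]; [0, 0, 0, 0, 4]] (rows listed top to bottom)


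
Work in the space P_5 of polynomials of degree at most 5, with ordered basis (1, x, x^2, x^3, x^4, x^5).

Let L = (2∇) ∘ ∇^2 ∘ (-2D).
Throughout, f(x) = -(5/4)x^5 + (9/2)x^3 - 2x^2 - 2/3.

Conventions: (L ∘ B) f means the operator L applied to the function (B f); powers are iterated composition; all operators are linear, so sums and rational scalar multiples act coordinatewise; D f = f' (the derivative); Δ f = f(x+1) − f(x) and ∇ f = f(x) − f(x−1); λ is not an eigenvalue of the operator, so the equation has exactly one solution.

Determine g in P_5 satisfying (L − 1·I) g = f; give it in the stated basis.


write g with unknown coordinates in the stated basis and equate coefficients in (L − 1·I) g = f
solving from the highest basis element down gives g = (5/4)x^5 - (9/2)x^3 + 2x^2 - 600x + 2702/3
check: L g = -600x + 900
so L g − 1·g = -(5/4)x^5 + (9/2)x^3 - 2x^2 - 2/3 = f ✓

g(x) = (5/4)x^5 - (9/2)x^3 + 2x^2 - 600x + 2702/3


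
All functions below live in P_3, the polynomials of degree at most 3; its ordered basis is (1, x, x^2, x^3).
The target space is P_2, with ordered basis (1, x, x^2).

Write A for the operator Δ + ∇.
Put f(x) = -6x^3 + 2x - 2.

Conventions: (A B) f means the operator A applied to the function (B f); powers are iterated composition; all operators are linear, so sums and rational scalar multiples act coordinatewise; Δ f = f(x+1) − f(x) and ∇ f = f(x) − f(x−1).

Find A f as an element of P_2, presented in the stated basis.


the result is g(x) = -36x^2 - 8

Δ f = -18x^2 - 18x - 4
∇ f = -18x^2 + 18x - 4
(Δ + ∇) f = -36x^2 - 8


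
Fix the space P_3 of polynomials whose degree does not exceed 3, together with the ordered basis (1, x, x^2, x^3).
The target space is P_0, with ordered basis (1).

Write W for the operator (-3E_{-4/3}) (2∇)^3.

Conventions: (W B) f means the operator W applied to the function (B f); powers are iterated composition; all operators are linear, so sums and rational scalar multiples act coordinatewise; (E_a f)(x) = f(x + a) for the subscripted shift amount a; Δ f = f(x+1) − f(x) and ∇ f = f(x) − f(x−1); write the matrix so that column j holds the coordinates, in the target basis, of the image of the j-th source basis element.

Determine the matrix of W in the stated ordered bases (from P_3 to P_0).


the matrix is [[0, 0, 0, -144]] (rows listed top to bottom)

image of 1: 0
image of x: 0
image of x^2: 0
image of x^3: -144
each image's coordinates form column j of the matrix


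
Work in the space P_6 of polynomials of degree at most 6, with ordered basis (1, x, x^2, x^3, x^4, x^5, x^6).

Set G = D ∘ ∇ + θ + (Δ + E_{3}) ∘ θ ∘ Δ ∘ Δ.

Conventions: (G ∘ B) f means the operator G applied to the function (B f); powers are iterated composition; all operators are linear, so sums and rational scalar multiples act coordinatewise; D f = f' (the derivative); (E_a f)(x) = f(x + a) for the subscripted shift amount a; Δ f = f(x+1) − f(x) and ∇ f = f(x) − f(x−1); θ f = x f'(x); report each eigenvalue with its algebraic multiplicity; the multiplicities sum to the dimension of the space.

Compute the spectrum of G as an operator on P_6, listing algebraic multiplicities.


λ = 0 (multiplicity 1), λ = 1 (multiplicity 1), λ = 2 (multiplicity 1), λ = 3 (multiplicity 1), λ = 4 (multiplicity 1), λ = 5 (multiplicity 1), λ = 6 (multiplicity 1)

image of 1: 0
image of x: x
image of x^2: 2x^2 + 2
image of x^3: 3x^3 + 12x + 21
image of x^4: 4x^4 + 36x^2 + 204x + 340
image of x^5: 5x^5 + 80x^3 + 810x^2 + 2850x + 3155
image of x^6: 6x^6 + 150x^4 + 2220x^3 + 12000x^2 + 27750x + 24846
the matrix is upper triangular; its diagonal is (0, 1, 2, 3, 4, 5, 6)
for a triangular matrix the eigenvalues are the diagonal entries, with algebraic multiplicity their repetition count


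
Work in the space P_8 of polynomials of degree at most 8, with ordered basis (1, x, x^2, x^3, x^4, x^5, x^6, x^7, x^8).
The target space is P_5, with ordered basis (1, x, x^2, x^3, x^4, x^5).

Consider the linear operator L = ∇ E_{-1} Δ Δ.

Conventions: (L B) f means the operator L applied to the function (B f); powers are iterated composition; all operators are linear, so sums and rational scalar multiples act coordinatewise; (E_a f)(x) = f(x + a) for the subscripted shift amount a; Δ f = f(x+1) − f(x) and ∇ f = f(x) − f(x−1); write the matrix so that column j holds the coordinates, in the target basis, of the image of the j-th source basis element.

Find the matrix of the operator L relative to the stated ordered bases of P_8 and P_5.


the matrix is [[0, 0, 0, 6, -12, 30, -60, 126, -252]; [0, 0, 0, 0, 24, -60, 180, -420, 1008]; [0, 0, 0, 0, 0, 60, -180, 630, -1680]; [0, 0, 0, 0, 0, 0, 120, -420, 1680]; [0, 0, 0, 0, 0, 0, 0, 210, -840]; [0, 0, 0, 0, 0, 0, 0, 0, 336]] (rows listed top to bottom)

image of 1: 0
image of x: 0
image of x^2: 0
image of x^3: 6
image of x^4: 24x - 12
image of x^5: 60x^2 - 60x + 30
image of x^6: 120x^3 - 180x^2 + 180x - 60
image of x^7: 210x^4 - 420x^3 + 630x^2 - 420x + 126
image of x^8: 336x^5 - 840x^4 + 1680x^3 - 1680x^2 + 1008x - 252
each image's coordinates form column j of the matrix


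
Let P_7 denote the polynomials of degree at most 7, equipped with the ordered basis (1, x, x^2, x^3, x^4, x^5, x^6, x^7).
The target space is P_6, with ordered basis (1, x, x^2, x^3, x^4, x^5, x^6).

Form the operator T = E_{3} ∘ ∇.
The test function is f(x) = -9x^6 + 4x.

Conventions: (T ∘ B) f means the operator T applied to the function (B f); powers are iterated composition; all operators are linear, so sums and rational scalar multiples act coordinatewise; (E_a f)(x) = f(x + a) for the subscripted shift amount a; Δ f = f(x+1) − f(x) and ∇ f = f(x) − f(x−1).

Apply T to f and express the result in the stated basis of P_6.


∇ f = -54x^5 + 135x^4 - 180x^3 + 135x^2 - 54x + 13
E_{3} ∇ f = -54x^5 - 675x^4 - 3420x^3 - 8775x^2 - 11394x - 5981

the image equals g(x) = -54x^5 - 675x^4 - 3420x^3 - 8775x^2 - 11394x - 5981


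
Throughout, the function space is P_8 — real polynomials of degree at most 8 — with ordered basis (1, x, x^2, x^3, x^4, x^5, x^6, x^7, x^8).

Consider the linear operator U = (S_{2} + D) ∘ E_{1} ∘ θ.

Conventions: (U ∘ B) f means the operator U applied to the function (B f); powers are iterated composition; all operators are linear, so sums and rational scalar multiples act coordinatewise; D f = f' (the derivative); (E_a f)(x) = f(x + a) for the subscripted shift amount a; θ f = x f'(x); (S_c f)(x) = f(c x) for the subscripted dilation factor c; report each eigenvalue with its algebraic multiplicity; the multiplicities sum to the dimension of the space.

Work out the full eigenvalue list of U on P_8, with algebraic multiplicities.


image of 1: 0
image of x: 2x + 2
image of x^2: 8x^2 + 12x + 6
image of x^3: 24x^3 + 45x^2 + 36x + 12
image of x^4: 64x^4 + 144x^3 + 144x^2 + 80x + 20
image of x^5: 160x^5 + 425x^4 + 500x^3 + 350x^2 + 150x + 30
image of x^6: 384x^6 + 1188x^5 + 1620x^4 + 1320x^3 + 720x^2 + 252x + 42
image of x^7: 896x^7 + 3185x^6 + 4998x^5 + 4655x^4 + 2940x^3 + 1323x^2 + 392x + 56
image of x^8: 2048x^8 + 8256x^7 + 14784x^6 + 15680x^5 + 11200x^4 + 5824x^3 + 2240x^2 + 576x + 72
the matrix is upper triangular; its diagonal is (0, 2, 8, 24, 64, 160, 384, 896, 2048)
for a triangular matrix the eigenvalues are the diagonal entries, with algebraic multiplicity their repetition count

λ = 0 (multiplicity 1), λ = 2 (multiplicity 1), λ = 8 (multiplicity 1), λ = 24 (multiplicity 1), λ = 64 (multiplicity 1), λ = 160 (multiplicity 1), λ = 384 (multiplicity 1), λ = 896 (multiplicity 1), λ = 2048 (multiplicity 1)


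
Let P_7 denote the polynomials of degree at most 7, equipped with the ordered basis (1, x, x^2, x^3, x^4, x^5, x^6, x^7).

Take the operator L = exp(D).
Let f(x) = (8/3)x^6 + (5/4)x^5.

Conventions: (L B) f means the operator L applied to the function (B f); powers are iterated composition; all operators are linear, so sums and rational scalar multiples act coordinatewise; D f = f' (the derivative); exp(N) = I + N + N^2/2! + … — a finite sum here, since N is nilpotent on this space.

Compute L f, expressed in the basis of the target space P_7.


g(x) = (8/3)x^6 + (69/4)x^5 + (185/4)x^4 + (395/6)x^3 + (105/2)x^2 + (89/4)x + 47/12

order-1 term: 16x^5 + (25/4)x^4
order-2 term: 40x^4 + (25/2)x^3
order-3 term: (160/3)x^3 + (25/2)x^2
order-4 term: 40x^2 + (25/4)x
order-5 term: 16x + 5/4
order-6 term: 8/3
the series for exp(D) f terminates at order 6
exp(D) f = (8/3)x^6 + (69/4)x^5 + (185/4)x^4 + (395/6)x^3 + (105/2)x^2 + (89/4)x + 47/12


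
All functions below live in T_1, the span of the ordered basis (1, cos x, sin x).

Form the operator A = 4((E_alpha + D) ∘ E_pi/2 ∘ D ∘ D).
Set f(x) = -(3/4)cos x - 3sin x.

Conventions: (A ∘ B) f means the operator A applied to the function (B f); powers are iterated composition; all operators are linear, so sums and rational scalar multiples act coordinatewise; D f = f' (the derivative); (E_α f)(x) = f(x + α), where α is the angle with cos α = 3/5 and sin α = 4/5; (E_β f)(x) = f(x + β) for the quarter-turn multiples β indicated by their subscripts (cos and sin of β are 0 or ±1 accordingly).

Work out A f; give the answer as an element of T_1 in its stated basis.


D f = -3cos x + (3/4)sin x
D D f = (3/4)cos x + 3sin x
E_pi/2 D D f = 3cos x - (3/4)sin x
E_alpha (E_pi/2 ∘ D ∘ D) f = (6/5)cos x - (57/20)sin x
D (E_pi/2 ∘ D ∘ D) f = -(3/4)cos x - 3sin x
(E_alpha + D) (E_pi/2 ∘ D ∘ D) f = (9/20)cos x - (117/20)sin x
(4((E_alpha + D) ∘ E_pi/2 ∘ D ∘ D)) f = (9/5)cos x - (117/5)sin x

g(x) = (9/5)cos x - (117/5)sin x


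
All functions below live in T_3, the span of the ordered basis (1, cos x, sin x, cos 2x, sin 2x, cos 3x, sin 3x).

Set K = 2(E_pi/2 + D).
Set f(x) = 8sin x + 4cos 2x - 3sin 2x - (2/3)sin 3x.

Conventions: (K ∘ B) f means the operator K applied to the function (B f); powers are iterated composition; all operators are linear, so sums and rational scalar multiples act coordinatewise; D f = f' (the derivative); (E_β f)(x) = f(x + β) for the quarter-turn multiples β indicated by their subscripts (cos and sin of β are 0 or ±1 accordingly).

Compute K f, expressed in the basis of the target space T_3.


E_pi/2 f = 8cos x - 4cos 2x + 3sin 2x + (2/3)cos 3x
D f = 8cos x - 6cos 2x - 8sin 2x - 2cos 3x
(E_pi/2 + D) f = 16cos x - 10cos 2x - 5sin 2x - (4/3)cos 3x
(2(E_pi/2 + D)) f = 32cos x - 20cos 2x - 10sin 2x - (8/3)cos 3x

the image equals g(x) = 32cos x - 20cos 2x - 10sin 2x - (8/3)cos 3x


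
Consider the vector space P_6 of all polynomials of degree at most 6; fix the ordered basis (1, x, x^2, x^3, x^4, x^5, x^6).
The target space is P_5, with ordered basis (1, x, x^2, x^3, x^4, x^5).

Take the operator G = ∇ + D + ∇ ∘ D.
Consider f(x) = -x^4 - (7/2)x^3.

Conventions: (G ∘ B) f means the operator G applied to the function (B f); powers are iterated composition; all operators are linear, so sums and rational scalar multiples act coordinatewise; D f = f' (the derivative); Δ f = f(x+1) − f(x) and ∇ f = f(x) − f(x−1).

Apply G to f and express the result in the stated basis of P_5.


∇ f = -4x^3 - (9/2)x^2 + (13/2)x - 5/2
D f = -4x^3 - (21/2)x^2
D f = -4x^3 - (21/2)x^2
∇ D f = -12x^2 - 9x + 13/2
(∇ + D + ∇ ∘ D) f = -8x^3 - 27x^2 - (5/2)x + 4

g(x) = -8x^3 - 27x^2 - (5/2)x + 4


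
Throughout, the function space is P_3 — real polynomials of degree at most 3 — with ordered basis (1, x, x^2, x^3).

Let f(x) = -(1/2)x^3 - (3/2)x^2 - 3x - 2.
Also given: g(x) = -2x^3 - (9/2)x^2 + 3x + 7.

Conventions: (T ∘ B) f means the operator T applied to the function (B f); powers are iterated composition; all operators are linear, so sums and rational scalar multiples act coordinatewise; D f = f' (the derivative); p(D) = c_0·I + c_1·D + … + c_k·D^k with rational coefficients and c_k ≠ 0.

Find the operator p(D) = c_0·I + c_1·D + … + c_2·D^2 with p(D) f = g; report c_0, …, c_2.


c_0 = 4, c_1 = -1, c_2 = -4

D^0 f = -(1/2)x^3 - (3/2)x^2 - 3x - 2
D^1 f = -(3/2)x^2 - 3x - 3
D^2 f = -3x - 3
matching coefficients of g against c_0 f + c_1 Df + … from the top degree down determines the c_i
solution: c_0 = 4, c_1 = -1, c_2 = -4


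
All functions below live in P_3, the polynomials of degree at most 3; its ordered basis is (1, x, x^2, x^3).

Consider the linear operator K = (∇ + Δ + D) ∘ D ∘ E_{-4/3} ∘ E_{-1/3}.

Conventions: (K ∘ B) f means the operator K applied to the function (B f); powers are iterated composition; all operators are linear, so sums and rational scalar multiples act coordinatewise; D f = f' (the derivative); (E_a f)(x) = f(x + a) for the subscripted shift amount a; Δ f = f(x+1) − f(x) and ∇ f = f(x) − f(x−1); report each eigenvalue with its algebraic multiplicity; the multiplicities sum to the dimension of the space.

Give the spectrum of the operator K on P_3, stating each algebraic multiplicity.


λ = 0 (multiplicity 4)

image of 1: 0
image of x: 0
image of x^2: 6
image of x^3: 18x - 30
the matrix is upper triangular; its diagonal is (0, 0, 0, 0)
for a triangular matrix the eigenvalues are the diagonal entries, with algebraic multiplicity their repetition count


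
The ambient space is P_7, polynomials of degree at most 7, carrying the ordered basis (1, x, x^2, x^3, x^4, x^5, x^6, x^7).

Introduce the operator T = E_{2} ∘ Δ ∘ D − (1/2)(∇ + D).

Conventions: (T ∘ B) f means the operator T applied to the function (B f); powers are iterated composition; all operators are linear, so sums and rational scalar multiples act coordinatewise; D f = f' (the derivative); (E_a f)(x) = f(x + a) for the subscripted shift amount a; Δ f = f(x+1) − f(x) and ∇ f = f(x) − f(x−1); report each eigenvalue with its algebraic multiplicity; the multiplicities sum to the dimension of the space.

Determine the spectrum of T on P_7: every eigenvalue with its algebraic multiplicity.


λ = 0 (multiplicity 8)

image of 1: 0
image of x: -1
image of x^2: -2x + 5/2
image of x^3: -3x^2 + (15/2)x + 29/2
image of x^4: -4x^3 + 15x^2 + 58x + 153/2
image of x^5: -5x^4 + 25x^3 + 145x^2 + (765/2)x + 649/2
image of x^6: -6x^5 + (75/2)x^4 + 290x^3 + (2295/2)x^2 + 1947x + 2533/2
image of x^7: -7x^6 + (105/2)x^5 + (1015/2)x^4 + (5355/2)x^3 + (13629/2)x^2 + (17731/2)x + 9309/2
the matrix is upper triangular; its diagonal is (0, 0, 0, 0, 0, 0, 0, 0)
for a triangular matrix the eigenvalues are the diagonal entries, with algebraic multiplicity their repetition count


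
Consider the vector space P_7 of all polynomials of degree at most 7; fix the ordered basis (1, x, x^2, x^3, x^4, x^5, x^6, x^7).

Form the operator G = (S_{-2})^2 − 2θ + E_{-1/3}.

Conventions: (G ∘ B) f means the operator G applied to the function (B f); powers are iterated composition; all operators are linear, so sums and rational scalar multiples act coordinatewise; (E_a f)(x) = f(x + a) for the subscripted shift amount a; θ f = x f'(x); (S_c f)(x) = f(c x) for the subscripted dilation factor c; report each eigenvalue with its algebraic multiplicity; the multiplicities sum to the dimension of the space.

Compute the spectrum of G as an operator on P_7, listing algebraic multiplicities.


λ = 2 (multiplicity 1), λ = 3 (multiplicity 1), λ = 13 (multiplicity 1), λ = 59 (multiplicity 1), λ = 249 (multiplicity 1), λ = 1015 (multiplicity 1), λ = 4085 (multiplicity 1), λ = 16371 (multiplicity 1)

image of 1: 2
image of x: 3x - 1/3
image of x^2: 13x^2 - (2/3)x + 1/9
image of x^3: 59x^3 - x^2 + (1/3)x - 1/27
image of x^4: 249x^4 - (4/3)x^3 + (2/3)x^2 - (4/27)x + 1/81
image of x^5: 1015x^5 - (5/3)x^4 + (10/9)x^3 - (10/27)x^2 + (5/81)x - 1/243
image of x^6: 4085x^6 - 2x^5 + (5/3)x^4 - (20/27)x^3 + (5/27)x^2 - (2/81)x + 1/729
image of x^7: 16371x^7 - (7/3)x^6 + (7/3)x^5 - (35/27)x^4 + (35/81)x^3 - (7/81)x^2 + (7/729)x - 1/2187
the matrix is upper triangular; its diagonal is (2, 3, 13, 59, 249, 1015, 4085, 16371)
for a triangular matrix the eigenvalues are the diagonal entries, with algebraic multiplicity their repetition count


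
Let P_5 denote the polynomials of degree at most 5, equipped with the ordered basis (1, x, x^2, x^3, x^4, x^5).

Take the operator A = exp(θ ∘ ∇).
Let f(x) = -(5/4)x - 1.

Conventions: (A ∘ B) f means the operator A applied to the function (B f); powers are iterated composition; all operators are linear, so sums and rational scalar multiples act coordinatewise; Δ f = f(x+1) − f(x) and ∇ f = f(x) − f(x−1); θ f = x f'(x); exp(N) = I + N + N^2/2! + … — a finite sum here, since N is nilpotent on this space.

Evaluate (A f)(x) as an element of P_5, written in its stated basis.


the series for exp(θ ∘ ∇) f terminates at order 0
exp(θ ∘ ∇) f = -(5/4)x - 1

the image equals g(x) = -(5/4)x - 1


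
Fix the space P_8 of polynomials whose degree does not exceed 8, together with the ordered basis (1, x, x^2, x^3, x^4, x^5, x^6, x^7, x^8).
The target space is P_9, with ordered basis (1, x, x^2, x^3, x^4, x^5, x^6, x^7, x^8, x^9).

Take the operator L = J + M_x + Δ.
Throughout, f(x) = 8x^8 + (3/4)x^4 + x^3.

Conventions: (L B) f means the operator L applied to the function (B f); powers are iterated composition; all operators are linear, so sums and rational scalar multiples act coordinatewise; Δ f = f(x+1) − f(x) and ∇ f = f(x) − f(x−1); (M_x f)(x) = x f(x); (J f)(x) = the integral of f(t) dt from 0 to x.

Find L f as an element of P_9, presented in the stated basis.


the result is g(x) = (80/9)x^9 + 64x^7 + 224x^6 + (4489/10)x^5 + (2245/4)x^4 + 451x^3 + (463/2)x^2 + 70x + 39/4

J f = (8/9)x^9 + (3/20)x^5 + (1/4)x^4
M_x f = 8x^9 + (3/4)x^5 + x^4
Δ f = 64x^7 + 224x^6 + 448x^5 + 560x^4 + 451x^3 + (463/2)x^2 + 70x + 39/4
(J + M_x + Δ) f = (80/9)x^9 + 64x^7 + 224x^6 + (4489/10)x^5 + (2245/4)x^4 + 451x^3 + (463/2)x^2 + 70x + 39/4


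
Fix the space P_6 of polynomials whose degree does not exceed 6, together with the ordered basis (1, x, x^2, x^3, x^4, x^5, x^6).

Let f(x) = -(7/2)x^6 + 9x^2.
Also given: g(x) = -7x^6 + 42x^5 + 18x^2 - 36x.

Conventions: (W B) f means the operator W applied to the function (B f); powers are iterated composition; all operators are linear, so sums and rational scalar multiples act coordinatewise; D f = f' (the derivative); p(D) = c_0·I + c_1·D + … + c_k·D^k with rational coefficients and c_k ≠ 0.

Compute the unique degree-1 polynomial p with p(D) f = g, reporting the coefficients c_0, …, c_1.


D^0 f = -(7/2)x^6 + 9x^2
D^1 f = -21x^5 + 18x
matching coefficients of g against c_0 f + c_1 Df + … from the top degree down determines the c_i
solution: c_0 = 2, c_1 = -2

p(D) = 2·I − 2·D, i.e. c_0 = 2, c_1 = -2


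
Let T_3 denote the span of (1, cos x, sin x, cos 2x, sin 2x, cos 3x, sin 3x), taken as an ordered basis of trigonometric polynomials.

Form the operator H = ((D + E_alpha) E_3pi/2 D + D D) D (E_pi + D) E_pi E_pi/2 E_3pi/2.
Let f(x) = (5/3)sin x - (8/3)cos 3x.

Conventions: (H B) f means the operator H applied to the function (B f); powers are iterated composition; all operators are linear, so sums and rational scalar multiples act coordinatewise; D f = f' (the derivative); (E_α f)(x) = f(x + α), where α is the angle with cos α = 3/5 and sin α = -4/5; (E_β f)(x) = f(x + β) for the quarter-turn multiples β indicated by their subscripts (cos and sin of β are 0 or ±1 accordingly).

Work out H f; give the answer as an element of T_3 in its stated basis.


E_3pi/2 f = -(5/3)cos x + (8/3)sin 3x
E_pi/2 E_3pi/2 f = (5/3)sin x - (8/3)cos 3x
E_pi E_pi/2 E_3pi/2 f = -(5/3)sin x + (8/3)cos 3x
E_pi (E_pi E_pi/2 E_3pi/2) f = (5/3)sin x - (8/3)cos 3x
D (E_pi E_pi/2 E_3pi/2) f = -(5/3)cos x - 8sin 3x
(E_pi + D) (E_pi E_pi/2 E_3pi/2) f = -(5/3)cos x + (5/3)sin x - (8/3)cos 3x - 8sin 3x
D (E_pi + D) (E_pi E_pi/2 E_3pi/2) f = (5/3)cos x + (5/3)sin x - 24cos 3x + 8sin 3x
D (D (E_pi + D)) (E_pi E_pi/2 E_3pi/2) f = (5/3)cos x - (5/3)sin x + 24cos 3x + 72sin 3x
E_3pi/2 D (D (E_pi + D)) (E_pi E_pi/2 E_3pi/2) f = (5/3)cos x + (5/3)sin x + 72cos 3x - 24sin 3x
D E_3pi/2 D (D (E_pi + D)) (E_pi E_pi/2 E_3pi/2) f = (5/3)cos x - (5/3)sin x - 72cos 3x - 216sin 3x
E_alpha E_3pi/2 D (D (E_pi + D)) (E_pi E_pi/2 E_3pi/2) f = -(1/3)cos x + (7/3)sin x - (7368/125)cos 3x + (5976/125)sin 3x
(D + E_alpha) E_3pi/2 D (D (E_pi + D)) (E_pi E_pi/2 E_3pi/2) f = (4/3)cos x + (2/3)sin x - (16368/125)cos 3x - (21024/125)sin 3x
D (D (E_pi + D)) (E_pi E_pi/2 E_3pi/2) f = (5/3)cos x - (5/3)sin x + 24cos 3x + 72sin 3x
D D (D (E_pi + D)) (E_pi E_pi/2 E_3pi/2) f = -(5/3)cos x - (5/3)sin x + 216cos 3x - 72sin 3x
((D + E_alpha) E_3pi/2 D + D D) (D (E_pi + D)) (E_pi E_pi/2 E_3pi/2) f = -(1/3)cos x - sin x + (10632/125)cos 3x - (30024/125)sin 3x

the image equals g(x) = -(1/3)cos x - sin x + (10632/125)cos 3x - (30024/125)sin 3x


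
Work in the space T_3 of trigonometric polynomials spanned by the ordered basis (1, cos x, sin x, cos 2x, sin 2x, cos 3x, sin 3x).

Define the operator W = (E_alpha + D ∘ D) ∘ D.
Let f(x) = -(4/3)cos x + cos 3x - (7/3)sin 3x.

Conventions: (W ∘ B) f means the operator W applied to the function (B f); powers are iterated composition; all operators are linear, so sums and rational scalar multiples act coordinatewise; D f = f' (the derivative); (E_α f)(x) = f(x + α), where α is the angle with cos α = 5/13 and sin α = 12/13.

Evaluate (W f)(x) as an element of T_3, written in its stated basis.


the image equals g(x) = (16/13)cos x - (32/39)sin x + (155140/2197)cos 3x + (59628/2197)sin 3x

D f = (4/3)sin x - 7cos 3x - 3sin 3x
E_alpha D f = (16/13)cos x + (20/39)sin x + (16729/2197)cos 3x + (309/2197)sin 3x
D D f = (4/3)cos x - 9cos 3x + 21sin 3x
D D D f = -(4/3)sin x + 63cos 3x + 27sin 3x
(E_alpha + D ∘ D) D f = (16/13)cos x - (32/39)sin x + (155140/2197)cos 3x + (59628/2197)sin 3x


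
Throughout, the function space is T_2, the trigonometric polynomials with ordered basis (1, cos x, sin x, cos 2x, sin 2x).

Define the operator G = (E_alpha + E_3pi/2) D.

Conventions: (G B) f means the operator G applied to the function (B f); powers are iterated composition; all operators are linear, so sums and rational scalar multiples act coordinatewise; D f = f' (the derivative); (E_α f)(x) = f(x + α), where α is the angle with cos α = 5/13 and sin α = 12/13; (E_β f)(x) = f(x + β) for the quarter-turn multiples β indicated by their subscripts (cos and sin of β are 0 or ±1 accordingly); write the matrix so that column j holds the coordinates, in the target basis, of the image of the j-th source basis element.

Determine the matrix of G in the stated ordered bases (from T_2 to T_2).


image of 1: 0
image of cos x: (1/13)cos x - (5/13)sin x
image of sin x: (5/13)cos x + (1/13)sin x
image of cos 2x: -(240/169)cos 2x + (576/169)sin 2x
image of sin 2x: -(576/169)cos 2x - (240/169)sin 2x
each image's coordinates form column j of the matrix

the matrix is [[0, 0, 0, 0, 0]; [0, 1/13, 5/13, 0, 0]; [0, -5/13, 1/13, 0, 0]; [0, 0, 0, -240/169, -576/169]; [0, 0, 0, 576/169, -240/169]] (rows listed top to bottom)


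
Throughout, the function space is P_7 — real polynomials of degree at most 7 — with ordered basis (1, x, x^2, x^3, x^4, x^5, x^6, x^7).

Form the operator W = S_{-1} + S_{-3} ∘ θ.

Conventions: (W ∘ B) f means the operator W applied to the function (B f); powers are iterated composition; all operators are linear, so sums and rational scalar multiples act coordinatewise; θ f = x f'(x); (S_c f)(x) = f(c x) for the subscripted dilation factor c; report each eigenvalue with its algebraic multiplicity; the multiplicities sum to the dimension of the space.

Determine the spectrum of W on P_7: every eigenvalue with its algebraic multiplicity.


λ = -15310 (multiplicity 1), λ = -1216 (multiplicity 1), λ = -82 (multiplicity 1), λ = -4 (multiplicity 1), λ = 1 (multiplicity 1), λ = 19 (multiplicity 1), λ = 325 (multiplicity 1), λ = 4375 (multiplicity 1)

image of 1: 1
image of x: -4x
image of x^2: 19x^2
image of x^3: -82x^3
image of x^4: 325x^4
image of x^5: -1216x^5
image of x^6: 4375x^6
image of x^7: -15310x^7
the matrix is upper triangular; its diagonal is (1, -4, 19, -82, 325, -1216, 4375, -15310)
for a triangular matrix the eigenvalues are the diagonal entries, with algebraic multiplicity their repetition count


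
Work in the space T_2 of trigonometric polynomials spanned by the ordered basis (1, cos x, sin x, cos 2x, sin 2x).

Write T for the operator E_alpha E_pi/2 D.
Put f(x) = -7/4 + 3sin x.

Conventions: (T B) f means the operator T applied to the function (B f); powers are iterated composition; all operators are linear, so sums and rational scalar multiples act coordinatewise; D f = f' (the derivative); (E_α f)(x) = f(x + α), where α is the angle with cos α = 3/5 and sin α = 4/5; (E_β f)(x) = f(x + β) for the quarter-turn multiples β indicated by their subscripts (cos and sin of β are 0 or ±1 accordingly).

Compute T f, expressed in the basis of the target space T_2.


the image equals g(x) = -(12/5)cos x - (9/5)sin x

D f = 3cos x
E_pi/2 D f = -3sin x
E_alpha E_pi/2 D f = -(12/5)cos x - (9/5)sin x


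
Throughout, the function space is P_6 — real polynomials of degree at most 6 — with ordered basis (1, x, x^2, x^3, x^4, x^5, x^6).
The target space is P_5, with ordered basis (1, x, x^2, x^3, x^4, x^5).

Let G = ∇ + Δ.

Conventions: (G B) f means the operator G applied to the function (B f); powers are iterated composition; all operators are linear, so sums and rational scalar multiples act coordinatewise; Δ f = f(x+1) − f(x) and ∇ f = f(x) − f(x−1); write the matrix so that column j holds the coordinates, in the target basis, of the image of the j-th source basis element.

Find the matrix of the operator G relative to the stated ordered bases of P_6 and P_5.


image of 1: 0
image of x: 2
image of x^2: 4x
image of x^3: 6x^2 + 2
image of x^4: 8x^3 + 8x
image of x^5: 10x^4 + 20x^2 + 2
image of x^6: 12x^5 + 40x^3 + 12x
each image's coordinates form column j of the matrix

the matrix is [[0, 2, 0, 2, 0, 2, 0]; [0, 0, 4, 0, 8, 0, 12]; [0, 0, 0, 6, 0, 20, 0]; [0, 0, 0, 0, 8, 0, 40]; [0, 0, 0, 0, 0, 10, 0]; [0, 0, 0, 0, 0, 0, 12]] (rows listed top to bottom)


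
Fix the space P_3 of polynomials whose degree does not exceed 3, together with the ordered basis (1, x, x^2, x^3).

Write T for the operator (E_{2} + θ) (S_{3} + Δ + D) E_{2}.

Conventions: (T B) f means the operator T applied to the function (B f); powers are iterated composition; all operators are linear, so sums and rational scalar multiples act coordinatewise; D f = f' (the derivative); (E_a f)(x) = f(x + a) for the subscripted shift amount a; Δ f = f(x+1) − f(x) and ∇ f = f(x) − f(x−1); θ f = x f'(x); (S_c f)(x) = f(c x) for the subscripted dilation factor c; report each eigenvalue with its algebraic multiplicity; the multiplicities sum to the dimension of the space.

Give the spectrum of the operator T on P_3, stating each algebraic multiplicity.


image of 1: 1
image of x: 6x + 10
image of x^2: 27x^2 + 68x + 81
image of x^3: 108x^3 + 342x^2 + 690x + 621
the matrix is upper triangular; its diagonal is (1, 6, 27, 108)
for a triangular matrix the eigenvalues are the diagonal entries, with algebraic multiplicity their repetition count

λ = 1 (multiplicity 1), λ = 6 (multiplicity 1), λ = 27 (multiplicity 1), λ = 108 (multiplicity 1)


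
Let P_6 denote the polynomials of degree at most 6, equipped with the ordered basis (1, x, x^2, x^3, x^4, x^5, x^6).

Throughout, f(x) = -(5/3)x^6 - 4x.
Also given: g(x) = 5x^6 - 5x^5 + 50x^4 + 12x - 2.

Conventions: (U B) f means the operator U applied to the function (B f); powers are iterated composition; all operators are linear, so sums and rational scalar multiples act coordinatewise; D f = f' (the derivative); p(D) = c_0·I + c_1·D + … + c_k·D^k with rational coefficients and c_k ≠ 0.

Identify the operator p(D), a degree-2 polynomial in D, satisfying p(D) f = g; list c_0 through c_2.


c_0 = -3, c_1 = 1/2, c_2 = -1

D^0 f = -(5/3)x^6 - 4x
D^1 f = -10x^5 - 4
D^2 f = -50x^4
matching coefficients of g against c_0 f + c_1 Df + … from the top degree down determines the c_i
solution: c_0 = -3, c_1 = 1/2, c_2 = -1


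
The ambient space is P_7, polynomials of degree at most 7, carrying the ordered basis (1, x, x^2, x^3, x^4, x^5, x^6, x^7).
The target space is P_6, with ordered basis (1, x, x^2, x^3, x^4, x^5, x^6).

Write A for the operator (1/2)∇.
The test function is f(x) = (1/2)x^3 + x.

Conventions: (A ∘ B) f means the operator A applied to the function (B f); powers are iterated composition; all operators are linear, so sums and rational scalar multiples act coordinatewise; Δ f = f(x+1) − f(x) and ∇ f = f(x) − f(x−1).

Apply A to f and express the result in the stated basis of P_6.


g(x) = (3/4)x^2 - (3/4)x + 3/4

∇ f = (3/2)x^2 - (3/2)x + 3/2
((1/2)∇) f = (3/4)x^2 - (3/4)x + 3/4


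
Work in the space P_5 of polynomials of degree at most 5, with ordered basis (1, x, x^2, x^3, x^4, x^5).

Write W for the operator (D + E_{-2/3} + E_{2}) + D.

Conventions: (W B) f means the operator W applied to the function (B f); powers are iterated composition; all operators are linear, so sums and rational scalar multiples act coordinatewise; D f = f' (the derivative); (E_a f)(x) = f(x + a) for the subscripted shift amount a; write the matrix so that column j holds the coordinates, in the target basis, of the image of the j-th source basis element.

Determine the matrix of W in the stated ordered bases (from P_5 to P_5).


the matrix is [[2, 10/3, 40/9, 208/27, 1312/81, 7744/243]; [0, 2, 20/3, 40/3, 832/27, 6560/81]; [0, 0, 2, 10, 80/3, 2080/27]; [0, 0, 0, 2, 40/3, 400/9]; [0, 0, 0, 0, 2, 50/3]; [0, 0, 0, 0, 0, 2]] (rows listed top to bottom)

image of 1: 2
image of x: 2x + 10/3
image of x^2: 2x^2 + (20/3)x + 40/9
image of x^3: 2x^3 + 10x^2 + (40/3)x + 208/27
image of x^4: 2x^4 + (40/3)x^3 + (80/3)x^2 + (832/27)x + 1312/81
image of x^5: 2x^5 + (50/3)x^4 + (400/9)x^3 + (2080/27)x^2 + (6560/81)x + 7744/243
each image's coordinates form column j of the matrix


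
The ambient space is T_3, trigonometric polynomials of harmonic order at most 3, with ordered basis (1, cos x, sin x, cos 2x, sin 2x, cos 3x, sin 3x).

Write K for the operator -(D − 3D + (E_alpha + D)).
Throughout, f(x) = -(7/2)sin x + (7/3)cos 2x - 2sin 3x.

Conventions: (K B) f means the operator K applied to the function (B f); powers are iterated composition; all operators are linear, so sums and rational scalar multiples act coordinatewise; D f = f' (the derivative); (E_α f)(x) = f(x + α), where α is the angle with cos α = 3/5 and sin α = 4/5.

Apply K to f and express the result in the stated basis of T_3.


the result is g(x) = -(7/10)cos x + (21/10)sin x + (49/75)cos 2x - (182/75)sin 2x - (662/125)cos 3x - (234/125)sin 3x

D f = -(7/2)cos x - (14/3)sin 2x - 6cos 3x
D f = -(7/2)cos x - (14/3)sin 2x - 6cos 3x
(-3D) f = (21/2)cos x + 14sin 2x + 18cos 3x
E_alpha f = -(14/5)cos x - (21/10)sin x - (49/75)cos 2x - (56/25)sin 2x - (88/125)cos 3x + (234/125)sin 3x
D f = -(7/2)cos x - (14/3)sin 2x - 6cos 3x
(E_alpha + D) f = -(63/10)cos x - (21/10)sin x - (49/75)cos 2x - (518/75)sin 2x - (838/125)cos 3x + (234/125)sin 3x
(D − 3D + (E_alpha + D)) f = (7/10)cos x - (21/10)sin x - (49/75)cos 2x + (182/75)sin 2x + (662/125)cos 3x + (234/125)sin 3x
(-(D − 3D + (E_alpha + D))) f = -(7/10)cos x + (21/10)sin x + (49/75)cos 2x - (182/75)sin 2x - (662/125)cos 3x - (234/125)sin 3x
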